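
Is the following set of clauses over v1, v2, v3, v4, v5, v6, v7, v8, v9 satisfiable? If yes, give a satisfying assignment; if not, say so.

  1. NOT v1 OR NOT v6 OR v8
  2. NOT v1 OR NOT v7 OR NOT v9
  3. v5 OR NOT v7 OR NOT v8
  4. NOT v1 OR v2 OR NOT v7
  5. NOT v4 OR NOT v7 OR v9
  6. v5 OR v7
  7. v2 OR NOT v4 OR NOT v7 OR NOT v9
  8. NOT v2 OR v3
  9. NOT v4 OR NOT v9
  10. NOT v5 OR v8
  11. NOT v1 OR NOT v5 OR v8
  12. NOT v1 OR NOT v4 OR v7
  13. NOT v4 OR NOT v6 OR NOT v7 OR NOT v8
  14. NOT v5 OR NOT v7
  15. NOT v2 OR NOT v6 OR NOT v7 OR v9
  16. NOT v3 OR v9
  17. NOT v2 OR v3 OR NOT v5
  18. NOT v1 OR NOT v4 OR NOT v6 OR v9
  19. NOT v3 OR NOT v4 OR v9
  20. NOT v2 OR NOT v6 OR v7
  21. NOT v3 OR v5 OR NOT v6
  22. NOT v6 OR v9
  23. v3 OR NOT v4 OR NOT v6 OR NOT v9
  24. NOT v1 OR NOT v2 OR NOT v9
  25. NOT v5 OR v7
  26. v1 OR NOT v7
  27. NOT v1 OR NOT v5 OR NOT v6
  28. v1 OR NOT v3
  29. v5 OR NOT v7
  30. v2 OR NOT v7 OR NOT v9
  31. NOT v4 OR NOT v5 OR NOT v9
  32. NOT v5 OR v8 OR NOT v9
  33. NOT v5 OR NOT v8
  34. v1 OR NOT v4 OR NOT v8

Case v5 = True:
  (NOT v5 OR v8) forces v8 = True.
  Clause (NOT v5 OR NOT v8) is falsified — contradiction.
Case v5 = False:
  (v5 OR v7) forces v7 = True.
  Clause (v5 OR NOT v7) is falsified — contradiction.
Both cases fail, so the formula is unsatisfiable.

Unsatisfiable — no assignment works.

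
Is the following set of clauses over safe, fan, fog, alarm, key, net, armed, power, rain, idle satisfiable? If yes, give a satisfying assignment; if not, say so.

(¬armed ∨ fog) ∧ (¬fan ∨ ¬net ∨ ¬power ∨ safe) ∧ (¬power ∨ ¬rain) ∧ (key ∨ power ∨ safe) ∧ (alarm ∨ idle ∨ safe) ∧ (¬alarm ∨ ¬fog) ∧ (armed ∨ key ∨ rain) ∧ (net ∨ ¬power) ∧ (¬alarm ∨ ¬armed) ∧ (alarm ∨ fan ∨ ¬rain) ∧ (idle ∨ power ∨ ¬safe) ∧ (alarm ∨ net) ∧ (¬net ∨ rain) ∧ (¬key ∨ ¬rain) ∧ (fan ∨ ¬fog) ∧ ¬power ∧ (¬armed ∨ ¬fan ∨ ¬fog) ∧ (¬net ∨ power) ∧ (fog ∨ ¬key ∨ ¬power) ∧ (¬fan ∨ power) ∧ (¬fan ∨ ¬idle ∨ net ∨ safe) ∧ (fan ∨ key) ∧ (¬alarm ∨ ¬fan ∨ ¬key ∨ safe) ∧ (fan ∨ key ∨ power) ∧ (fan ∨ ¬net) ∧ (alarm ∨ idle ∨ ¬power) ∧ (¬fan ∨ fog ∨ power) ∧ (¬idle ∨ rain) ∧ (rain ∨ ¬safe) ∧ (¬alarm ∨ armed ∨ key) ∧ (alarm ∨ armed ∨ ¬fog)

safe = False, fan = False, fog = False, alarm = True, key = True, net = False, armed = False, power = False, rain = False, idle = False

Unit clause (¬power) forces power = False.
In (¬net ∨ power) only ¬net is left, so net = False.
In (¬fan ∨ power) only ¬fan is left, so fan = False.
In (fan ∨ key) only key is left, so key = True.
In (alarm ∨ net) only alarm is left, so alarm = True.
In (¬key ∨ ¬rain) only ¬rain is left, so rain = False.
In (fan ∨ ¬fog) only ¬fog is left, so fog = False.
In (¬idle ∨ rain) only ¬idle is left, so idle = False.
In (rain ∨ ¬safe) only ¬safe is left, so safe = False.
In (¬armed ∨ fog) only ¬armed is left, so armed = False.
All clauses satisfied.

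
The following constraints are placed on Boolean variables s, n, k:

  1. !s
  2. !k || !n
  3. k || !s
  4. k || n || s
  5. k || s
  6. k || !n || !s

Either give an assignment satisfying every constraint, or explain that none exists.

Unit clause (!s) forces s = False.
In (k || s) only k is left, so k = True.
In (!k || !n) only !n is left, so n = False.
All clauses satisfied.

s = False; n = False; k = True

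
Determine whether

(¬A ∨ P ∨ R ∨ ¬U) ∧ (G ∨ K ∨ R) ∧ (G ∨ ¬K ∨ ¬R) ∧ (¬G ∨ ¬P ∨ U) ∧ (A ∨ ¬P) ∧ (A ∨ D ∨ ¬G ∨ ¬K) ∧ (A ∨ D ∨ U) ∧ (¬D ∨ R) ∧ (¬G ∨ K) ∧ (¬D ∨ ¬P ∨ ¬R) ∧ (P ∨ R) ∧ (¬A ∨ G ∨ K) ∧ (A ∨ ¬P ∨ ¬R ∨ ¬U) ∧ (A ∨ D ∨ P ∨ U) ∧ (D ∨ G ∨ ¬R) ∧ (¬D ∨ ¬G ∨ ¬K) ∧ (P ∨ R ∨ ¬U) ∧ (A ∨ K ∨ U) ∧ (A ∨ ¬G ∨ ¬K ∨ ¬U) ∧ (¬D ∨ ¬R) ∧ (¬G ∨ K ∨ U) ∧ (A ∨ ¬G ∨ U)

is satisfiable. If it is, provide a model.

Set G = True.
  then (¬G ∨ K) forces K = True.
  then (¬D ∨ ¬G ∨ ¬K) forces D = False.
  then (A ∨ D ∨ ¬G ∨ ¬K) forces A = True.
Set P = True.
  then (¬G ∨ ¬P ∨ U) forces U = True.
Set R = False.
All clauses satisfied.

G = True; P = True; K = True; A = True; R = False; D = False; U = True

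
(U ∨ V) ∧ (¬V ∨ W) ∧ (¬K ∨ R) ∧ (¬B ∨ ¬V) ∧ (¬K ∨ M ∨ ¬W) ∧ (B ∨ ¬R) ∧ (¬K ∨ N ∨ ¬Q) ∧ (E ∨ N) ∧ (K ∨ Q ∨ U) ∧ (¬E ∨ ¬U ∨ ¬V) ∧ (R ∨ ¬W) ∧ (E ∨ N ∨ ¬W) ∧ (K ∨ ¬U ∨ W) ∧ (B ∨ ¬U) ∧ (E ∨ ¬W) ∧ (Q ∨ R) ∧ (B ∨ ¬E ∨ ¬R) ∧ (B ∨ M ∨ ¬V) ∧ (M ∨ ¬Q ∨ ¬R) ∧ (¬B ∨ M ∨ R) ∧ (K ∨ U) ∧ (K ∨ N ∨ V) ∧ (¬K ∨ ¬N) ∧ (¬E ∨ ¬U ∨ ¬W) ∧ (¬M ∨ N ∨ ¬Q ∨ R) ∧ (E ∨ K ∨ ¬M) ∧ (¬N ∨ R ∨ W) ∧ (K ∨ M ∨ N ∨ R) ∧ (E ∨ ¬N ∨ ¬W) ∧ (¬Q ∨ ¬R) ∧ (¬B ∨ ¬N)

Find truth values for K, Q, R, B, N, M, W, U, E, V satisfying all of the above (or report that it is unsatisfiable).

Set K = True.
  then (¬K ∨ R) forces R = True.
  then (B ∨ ¬R) forces B = True.
  then (¬K ∨ ¬N) forces N = False.
  then (¬Q ∨ ¬R) forces Q = False.
  then (¬B ∨ ¬V) forces V = False.
  then (E ∨ N) forces E = True.
  then (U ∨ V) forces U = True.
  then (¬E ∨ ¬U ∨ ¬W) forces W = False.
Set M = False.
All clauses satisfied.

K: True; Q: False; R: True; B: True; N: False; M: False; W: False; U: True; E: True; V: False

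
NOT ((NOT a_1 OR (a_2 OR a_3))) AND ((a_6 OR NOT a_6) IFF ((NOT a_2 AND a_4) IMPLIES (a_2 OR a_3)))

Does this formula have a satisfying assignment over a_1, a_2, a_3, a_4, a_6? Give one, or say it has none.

a_1=T, a_2=F, a_3=F, a_4=F, a_6=T

  NOT ((NOT a_1 OR (a_2 OR a_3))) = True
    NOT a_1 OR (a_2 OR a_3) = False
      NOT a_1 = False
      a_2 OR a_3 = False
  (a_6 OR NOT a_6) IFF ((NOT a_2 AND a_4) IMPLIES (a_2 OR a_3)) = True
    a_6 OR NOT a_6 = True
      NOT a_6 = False
    (NOT a_2 AND a_4) IMPLIES (a_2 OR a_3) = True
      NOT a_2 AND a_4 = False
        NOT a_2 = True
      a_2 OR a_3 = False
Both conjuncts True, so the formula holds.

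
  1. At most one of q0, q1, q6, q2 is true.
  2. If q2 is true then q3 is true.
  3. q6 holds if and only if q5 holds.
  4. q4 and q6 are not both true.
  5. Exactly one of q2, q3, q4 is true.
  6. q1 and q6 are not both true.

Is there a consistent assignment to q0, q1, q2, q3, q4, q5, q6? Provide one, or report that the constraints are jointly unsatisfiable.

q0 = True, q1 = False, q2 = False, q3 = True, q4 = False, q5 = False, q6 = False

  (1) {q0, q1, q6, q2}: 1 true — at most one ✓
  (2) q2=F ⇒ q3: vacuous ✓
  (3) q6=F, q5=F — same ✓
  (4) q4=F, q6=F — not both ✓
  (5) {q2, q3, q4}: 1 true — exactly one ✓
  (6) q1=F, q6=F — not both ✓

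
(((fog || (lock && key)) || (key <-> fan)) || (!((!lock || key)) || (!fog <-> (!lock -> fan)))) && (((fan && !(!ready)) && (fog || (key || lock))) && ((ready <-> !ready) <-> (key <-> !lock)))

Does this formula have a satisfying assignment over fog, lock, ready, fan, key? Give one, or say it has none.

fog=T, lock=T, ready=T, fan=T, key=T

  ((fog || (lock && key)) || (key <-> fan)) || (!((!lock || key)) || (!fog <-> (!lock -> fan))) = True
    (fog || (lock && key)) || (key <-> fan) = True
      fog || (lock && key) = True
        lock && key = True
      key <-> fan = True
    !((!lock || key)) || (!fog <-> (!lock -> fan)) = False
      !((!lock || key)) = False
        !lock || key = True
          !lock = False
      !fog <-> (!lock -> fan) = False
        !fog = False
        !lock -> fan = True
          !lock = False
  ((fan && !(!ready)) && (fog || (key || lock))) && ((ready <-> !ready) <-> (key <-> !lock)) = True
    (fan && !(!ready)) && (fog || (key || lock)) = True
      fan && !(!ready) = True
        !(!ready) = True
          !ready = False
      fog || (key || lock) = True
        key || lock = True
    (ready <-> !ready) <-> (key <-> !lock) = True
      ready <-> !ready = False
        !ready = False
      key <-> !lock = False
        !lock = False
Both conjuncts True, so the formula holds.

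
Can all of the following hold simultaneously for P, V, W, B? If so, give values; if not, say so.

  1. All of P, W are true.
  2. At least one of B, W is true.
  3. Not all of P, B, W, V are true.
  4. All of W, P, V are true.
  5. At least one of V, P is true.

P: True, V: True, W: True, B: False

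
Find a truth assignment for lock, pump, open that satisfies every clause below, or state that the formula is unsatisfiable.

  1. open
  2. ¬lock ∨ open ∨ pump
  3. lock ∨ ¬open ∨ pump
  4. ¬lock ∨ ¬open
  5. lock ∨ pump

lock = False, pump = True, open = True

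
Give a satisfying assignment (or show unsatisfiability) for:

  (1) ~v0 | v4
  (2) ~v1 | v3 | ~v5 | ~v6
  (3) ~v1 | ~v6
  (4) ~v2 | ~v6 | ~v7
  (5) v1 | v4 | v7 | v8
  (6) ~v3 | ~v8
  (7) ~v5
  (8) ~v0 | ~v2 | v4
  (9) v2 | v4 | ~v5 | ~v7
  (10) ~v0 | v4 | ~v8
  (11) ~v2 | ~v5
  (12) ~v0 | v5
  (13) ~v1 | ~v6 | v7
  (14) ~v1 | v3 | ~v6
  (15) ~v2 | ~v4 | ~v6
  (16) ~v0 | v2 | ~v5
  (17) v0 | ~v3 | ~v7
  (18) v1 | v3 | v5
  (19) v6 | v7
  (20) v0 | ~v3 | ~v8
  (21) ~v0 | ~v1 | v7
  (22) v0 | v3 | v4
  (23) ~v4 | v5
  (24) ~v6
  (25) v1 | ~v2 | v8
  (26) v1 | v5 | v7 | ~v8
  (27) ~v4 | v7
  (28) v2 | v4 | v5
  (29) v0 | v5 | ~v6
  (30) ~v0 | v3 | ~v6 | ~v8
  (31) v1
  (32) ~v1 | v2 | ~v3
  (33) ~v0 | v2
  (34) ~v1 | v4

Case v1 = True:
  (~v1 | ~v6) forces v6 = False.
  (~v5) forces v5 = False.
  (~v0 | v5) forces v0 = False.
  (v6 | v7) forces v7 = True.
  (v0 | ~v3 | ~v7) forces v3 = False.
  (v0 | v3 | v4) forces v4 = True.
  Clause (~v4 | v5) is falsified — contradiction.
Case v1 = False:
  Clause (v1) is falsified — contradiction.
Both cases fail, so the formula is unsatisfiable.

The formula is unsatisfiable.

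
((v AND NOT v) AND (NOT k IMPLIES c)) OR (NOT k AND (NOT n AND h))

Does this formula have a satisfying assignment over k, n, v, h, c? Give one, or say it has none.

k = False; n = False; v = True; h = True; c = False

  ((v AND NOT v) AND (NOT k IMPLIES c)) OR (NOT k AND (NOT n AND h)) = True
    (v AND NOT v) AND (NOT k IMPLIES c) = False
      v AND NOT v = False
        NOT v = False
      NOT k IMPLIES c = False
        NOT k = True
    NOT k AND (NOT n AND h) = True
      NOT k = True
      NOT n AND h = True
        NOT n = True
The formula evaluates to True.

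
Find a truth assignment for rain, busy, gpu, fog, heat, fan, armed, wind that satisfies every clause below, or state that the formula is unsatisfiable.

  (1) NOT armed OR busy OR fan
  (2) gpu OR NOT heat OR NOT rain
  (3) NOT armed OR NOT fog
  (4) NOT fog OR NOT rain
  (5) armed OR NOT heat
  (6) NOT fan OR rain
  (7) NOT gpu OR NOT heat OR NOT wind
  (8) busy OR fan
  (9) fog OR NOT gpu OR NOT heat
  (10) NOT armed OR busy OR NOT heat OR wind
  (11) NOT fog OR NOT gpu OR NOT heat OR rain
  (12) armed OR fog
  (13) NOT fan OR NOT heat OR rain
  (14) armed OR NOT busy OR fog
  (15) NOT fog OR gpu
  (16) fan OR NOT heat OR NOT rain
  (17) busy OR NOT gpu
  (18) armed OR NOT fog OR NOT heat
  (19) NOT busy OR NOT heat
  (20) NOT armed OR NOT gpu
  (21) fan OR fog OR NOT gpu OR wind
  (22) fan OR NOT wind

rain = False, busy = True, gpu = False, fog = False, heat = False, fan = False, armed = True, wind = False

Set rain = False.
  then (NOT fan OR rain) forces fan = False.
  then (busy OR fan) forces busy = True.
  then (NOT busy OR NOT heat) forces heat = False.
  then (fan OR NOT wind) forces wind = False.
Set gpu = False.
  then (NOT fog OR gpu) forces fog = False.
  then (armed OR fog) forces armed = True.
All clauses satisfied.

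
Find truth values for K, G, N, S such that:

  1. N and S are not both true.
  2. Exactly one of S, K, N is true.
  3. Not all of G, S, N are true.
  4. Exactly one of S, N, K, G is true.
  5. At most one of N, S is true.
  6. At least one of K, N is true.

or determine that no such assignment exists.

K=T; G=F; N=F; S=F

  (1) N=F, S=F — not both ✓
  (2) {S, K, N}: 1 true — exactly one ✓
  (3) {G, S, N}: 0/3 true — not all ✓
  (4) {S, N, K, G}: 1 true — exactly one ✓
  (5) {N, S}: 0 true — at most one ✓
  (6) {K, N}: 1 true — at least one ✓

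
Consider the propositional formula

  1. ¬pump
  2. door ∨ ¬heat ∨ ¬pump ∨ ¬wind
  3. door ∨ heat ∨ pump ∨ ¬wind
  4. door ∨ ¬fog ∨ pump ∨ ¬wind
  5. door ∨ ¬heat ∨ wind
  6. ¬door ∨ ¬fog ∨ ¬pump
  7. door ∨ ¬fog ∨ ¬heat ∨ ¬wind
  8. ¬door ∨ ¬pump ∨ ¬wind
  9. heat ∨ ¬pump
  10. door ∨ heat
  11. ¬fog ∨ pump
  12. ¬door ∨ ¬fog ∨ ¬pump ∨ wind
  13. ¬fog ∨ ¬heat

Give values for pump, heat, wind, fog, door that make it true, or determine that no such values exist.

pump: False, heat: True, wind: True, fog: False, door: True

Unit clause (¬pump) forces pump = False.
In (¬fog ∨ pump) only ¬fog is left, so fog = False.
Set heat = True.
Set wind = True.
Set door = True.
All clauses satisfied.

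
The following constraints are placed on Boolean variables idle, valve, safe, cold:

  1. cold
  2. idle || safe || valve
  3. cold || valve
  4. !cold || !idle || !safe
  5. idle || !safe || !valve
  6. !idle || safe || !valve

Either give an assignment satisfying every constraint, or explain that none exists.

idle = False, valve = True, safe = False, cold = True

Unit clause (cold) forces cold = True.
Set idle = False.
Set valve = True.
  then (idle || !safe || !valve) forces safe = False.
Check each clause:
  (cold): cold holds.
  (idle || safe || valve): valve holds.
  (cold || valve): cold holds.
  (!cold || !idle || !safe): !idle holds.
  (idle || !safe || !valve): !safe holds.
  (!idle || safe || !valve): !idle holds.
All clauses satisfied.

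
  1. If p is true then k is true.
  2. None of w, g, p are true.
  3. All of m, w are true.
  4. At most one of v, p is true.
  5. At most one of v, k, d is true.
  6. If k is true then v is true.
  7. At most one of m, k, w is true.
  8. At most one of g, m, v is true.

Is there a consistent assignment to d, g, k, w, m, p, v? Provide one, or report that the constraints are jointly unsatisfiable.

No satisfying assignment exists.

Case w = True:
  Constraint (2) is violated (w=T) — contradiction.
Case w = False:
  Constraint (3) is violated (w=F) — contradiction.
Both cases fail — unsatisfiable.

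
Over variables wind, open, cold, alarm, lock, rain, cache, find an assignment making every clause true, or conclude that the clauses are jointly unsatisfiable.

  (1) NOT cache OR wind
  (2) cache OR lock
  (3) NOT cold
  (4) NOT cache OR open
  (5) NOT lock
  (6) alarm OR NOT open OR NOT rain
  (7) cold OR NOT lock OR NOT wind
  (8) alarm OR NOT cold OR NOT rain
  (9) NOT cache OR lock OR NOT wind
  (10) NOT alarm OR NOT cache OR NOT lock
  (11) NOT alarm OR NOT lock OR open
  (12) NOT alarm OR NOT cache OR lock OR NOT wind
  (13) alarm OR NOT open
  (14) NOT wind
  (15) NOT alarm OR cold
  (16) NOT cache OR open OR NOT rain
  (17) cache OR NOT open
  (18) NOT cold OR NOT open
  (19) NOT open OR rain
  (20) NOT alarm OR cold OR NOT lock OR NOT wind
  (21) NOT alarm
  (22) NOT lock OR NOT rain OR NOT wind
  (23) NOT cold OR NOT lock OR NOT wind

Case wind = True:
  Clause (NOT wind) is falsified — contradiction.
Case wind = False:
  (NOT cache OR wind) forces cache = False.
  (cache OR lock) forces lock = True.
  Clause (NOT lock) is falsified — contradiction.
Both cases fail, so the formula is unsatisfiable.

Unsatisfiable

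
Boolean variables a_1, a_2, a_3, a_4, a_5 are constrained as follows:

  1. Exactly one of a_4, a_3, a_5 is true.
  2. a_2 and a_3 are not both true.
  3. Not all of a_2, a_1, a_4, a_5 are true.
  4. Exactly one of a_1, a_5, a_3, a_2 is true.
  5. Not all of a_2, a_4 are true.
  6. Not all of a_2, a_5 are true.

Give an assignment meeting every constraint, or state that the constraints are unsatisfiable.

a_1 = True; a_2 = False; a_3 = False; a_4 = True; a_5 = False

  (1) {a_4, a_3, a_5}: 1 true — exactly one ✓
  (2) a_2=F, a_3=F — not both ✓
  (3) {a_2, a_1, a_4, a_5}: 2/4 true — not all ✓
  (4) {a_1, a_5, a_3, a_2}: 1 true — exactly one ✓
  (5) {a_2, a_4}: 1/2 true — not all ✓
  (6) {a_2, a_5}: 0/2 true — not all ✓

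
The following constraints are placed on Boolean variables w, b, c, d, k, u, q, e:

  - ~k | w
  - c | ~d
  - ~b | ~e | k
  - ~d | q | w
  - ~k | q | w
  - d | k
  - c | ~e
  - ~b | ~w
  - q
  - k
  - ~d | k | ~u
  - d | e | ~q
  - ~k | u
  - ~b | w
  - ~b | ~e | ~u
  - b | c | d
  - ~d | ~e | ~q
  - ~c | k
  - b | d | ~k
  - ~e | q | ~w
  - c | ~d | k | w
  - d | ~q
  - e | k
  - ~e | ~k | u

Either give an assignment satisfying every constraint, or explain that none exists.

Unit clause (q) forces q = True.
Unit clause (k) forces k = True.
In (~k | u) only u is left, so u = True.
In (d | ~q) only d is left, so d = True.
In (~k | w) only w is left, so w = True.
In (c | ~d) only c is left, so c = True.
In (~b | ~w) only ~b is left, so b = False.
In (~d | ~e | ~q) only ~e is left, so e = False.
All clauses satisfied.

w: True; b: False; c: True; d: True; k: True; u: True; q: True; e: False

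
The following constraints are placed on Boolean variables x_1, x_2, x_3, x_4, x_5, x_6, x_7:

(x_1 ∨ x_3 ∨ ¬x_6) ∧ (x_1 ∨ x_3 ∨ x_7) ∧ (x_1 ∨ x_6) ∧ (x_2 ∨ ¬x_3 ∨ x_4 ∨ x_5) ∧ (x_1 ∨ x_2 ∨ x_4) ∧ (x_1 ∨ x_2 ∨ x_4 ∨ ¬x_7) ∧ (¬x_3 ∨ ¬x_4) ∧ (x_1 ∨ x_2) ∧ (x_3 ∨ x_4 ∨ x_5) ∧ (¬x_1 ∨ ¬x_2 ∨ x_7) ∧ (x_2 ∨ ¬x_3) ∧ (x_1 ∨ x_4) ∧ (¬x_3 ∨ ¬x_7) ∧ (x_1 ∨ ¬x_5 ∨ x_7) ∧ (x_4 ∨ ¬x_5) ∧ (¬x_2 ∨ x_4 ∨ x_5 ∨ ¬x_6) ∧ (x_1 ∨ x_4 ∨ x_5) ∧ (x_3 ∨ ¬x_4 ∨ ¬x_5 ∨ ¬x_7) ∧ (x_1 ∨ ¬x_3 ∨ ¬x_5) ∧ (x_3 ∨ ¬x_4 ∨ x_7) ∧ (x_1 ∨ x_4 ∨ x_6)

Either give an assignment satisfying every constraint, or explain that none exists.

x_1 = True; x_2 = False; x_3 = False; x_4 = True; x_5 = False; x_6 = False; x_7 = True

Try x_1 = False:
  (x_1 ∨ x_6) forces x_6 = True.
  (x_1 ∨ x_3 ∨ ¬x_6) forces x_3 = True.
  (¬x_3 ∨ ¬x_4) forces x_4 = False.
  clause (x_1 ∨ x_4) is falsified — backtrack.
So x_1 = True.
Set x_2 = False.
  then (x_2 ∨ ¬x_3) forces x_3 = False.
Try x_4 = False:
  (x_3 ∨ x_4 ∨ x_5) forces x_5 = True.
  clause (x_4 ∨ ¬x_5) is falsified — backtrack.
So x_4 = True.
  then (x_3 ∨ ¬x_4 ∨ x_7) forces x_7 = True.
  then (x_3 ∨ ¬x_4 ∨ ¬x_5 ∨ ¬x_7) forces x_5 = False.
Set x_6 = False.
All clauses satisfied.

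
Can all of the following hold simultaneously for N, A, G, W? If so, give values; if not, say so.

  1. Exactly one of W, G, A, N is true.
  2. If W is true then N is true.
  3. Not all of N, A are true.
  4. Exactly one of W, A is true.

N = False, A = True, G = False, W = False

  (1) {W, G, A, N}: 1 true — exactly one ✓
  (2) W=F ⇒ N: vacuous ✓
  (3) {N, A}: 1/2 true — not all ✓
  (4) {W, A}: 1 true — exactly one ✓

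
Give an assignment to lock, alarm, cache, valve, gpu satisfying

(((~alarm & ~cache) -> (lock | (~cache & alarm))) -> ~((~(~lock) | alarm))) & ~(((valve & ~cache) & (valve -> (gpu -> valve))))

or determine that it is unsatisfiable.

lock = False, alarm = False, cache = True, valve = True, gpu = False

  ((~alarm & ~cache) -> (lock | (~cache & alarm))) -> ~((~(~lock) | alarm)) = True
    (~alarm & ~cache) -> (lock | (~cache & alarm)) = True
      ~alarm & ~cache = False
        ~alarm = True
        ~cache = False
      lock | (~cache & alarm) = False
        ~cache & alarm = False
          ~cache = False
    ~((~(~lock) | alarm)) = True
      ~(~lock) | alarm = False
        ~(~lock) = False
          ~lock = True
  ~(((valve & ~cache) & (valve -> (gpu -> valve)))) = True
    (valve & ~cache) & (valve -> (gpu -> valve)) = False
      valve & ~cache = False
        ~cache = False
      valve -> (gpu -> valve) = True
        gpu -> valve = True
Both conjuncts True, so the formula holds.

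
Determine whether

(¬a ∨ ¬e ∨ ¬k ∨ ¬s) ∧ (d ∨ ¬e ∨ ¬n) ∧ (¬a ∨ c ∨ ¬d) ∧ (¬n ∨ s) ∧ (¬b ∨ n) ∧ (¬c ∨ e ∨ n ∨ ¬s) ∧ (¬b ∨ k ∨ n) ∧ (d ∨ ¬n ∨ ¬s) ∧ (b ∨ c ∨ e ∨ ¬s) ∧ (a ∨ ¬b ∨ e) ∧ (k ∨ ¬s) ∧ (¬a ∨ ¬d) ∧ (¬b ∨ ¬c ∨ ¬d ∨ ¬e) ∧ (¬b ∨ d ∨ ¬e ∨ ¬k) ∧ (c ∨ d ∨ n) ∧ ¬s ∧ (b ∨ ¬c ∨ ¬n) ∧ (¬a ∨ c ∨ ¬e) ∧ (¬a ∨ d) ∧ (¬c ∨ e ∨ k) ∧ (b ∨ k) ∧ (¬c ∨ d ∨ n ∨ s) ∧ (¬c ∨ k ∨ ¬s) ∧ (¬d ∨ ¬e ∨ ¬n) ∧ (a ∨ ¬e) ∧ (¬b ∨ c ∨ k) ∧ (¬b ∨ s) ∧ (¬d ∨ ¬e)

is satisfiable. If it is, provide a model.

n=F, s=F, d=T, e=F, a=F, b=F, k=T, c=T

Unit clause (¬s) forces s = False.
In (¬b ∨ s) only ¬b is left, so b = False.
In (¬n ∨ s) only ¬n is left, so n = False.
In (b ∨ k) only k is left, so k = True.
Set d = True.
  then (¬a ∨ ¬d) forces a = False.
  then (a ∨ ¬e) forces e = False.
Set c = True.
All clauses satisfied.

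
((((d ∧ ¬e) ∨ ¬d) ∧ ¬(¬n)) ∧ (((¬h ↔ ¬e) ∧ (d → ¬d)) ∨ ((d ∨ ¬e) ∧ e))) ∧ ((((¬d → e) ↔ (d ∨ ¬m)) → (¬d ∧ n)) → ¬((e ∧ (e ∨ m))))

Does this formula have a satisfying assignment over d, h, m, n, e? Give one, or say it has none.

d = False; h = False; m = True; n = True; e = False

  (((d ∧ ¬e) ∨ ¬d) ∧ ¬(¬n)) ∧ (((¬h ↔ ¬e) ∧ (d → ¬d)) ∨ ((d ∨ ¬e) ∧ e)) = True
    ((d ∧ ¬e) ∨ ¬d) ∧ ¬(¬n) = True
      (d ∧ ¬e) ∨ ¬d = True
        d ∧ ¬e = False
          ¬e = True
        ¬d = True
      ¬(¬n) = True
        ¬n = False
    ((¬h ↔ ¬e) ∧ (d → ¬d)) ∨ ((d ∨ ¬e) ∧ e) = True
      (¬h ↔ ¬e) ∧ (d → ¬d) = True
        ¬h ↔ ¬e = True
          ¬h = True
          ¬e = True
        d → ¬d = True
          ¬d = True
      (d ∨ ¬e) ∧ e = False
        d ∨ ¬e = True
          ¬e = True
  (((¬d → e) ↔ (d ∨ ¬m)) → (¬d ∧ n)) → ¬((e ∧ (e ∨ m))) = True
    ((¬d → e) ↔ (d ∨ ¬m)) → (¬d ∧ n) = True
      (¬d → e) ↔ (d ∨ ¬m) = True
        ¬d → e = False
          ¬d = True
        d ∨ ¬m = False
          ¬m = False
      ¬d ∧ n = True
        ¬d = True
    ¬((e ∧ (e ∨ m))) = True
      e ∧ (e ∨ m) = False
        e ∨ m = True
Both conjuncts True, so the formula holds.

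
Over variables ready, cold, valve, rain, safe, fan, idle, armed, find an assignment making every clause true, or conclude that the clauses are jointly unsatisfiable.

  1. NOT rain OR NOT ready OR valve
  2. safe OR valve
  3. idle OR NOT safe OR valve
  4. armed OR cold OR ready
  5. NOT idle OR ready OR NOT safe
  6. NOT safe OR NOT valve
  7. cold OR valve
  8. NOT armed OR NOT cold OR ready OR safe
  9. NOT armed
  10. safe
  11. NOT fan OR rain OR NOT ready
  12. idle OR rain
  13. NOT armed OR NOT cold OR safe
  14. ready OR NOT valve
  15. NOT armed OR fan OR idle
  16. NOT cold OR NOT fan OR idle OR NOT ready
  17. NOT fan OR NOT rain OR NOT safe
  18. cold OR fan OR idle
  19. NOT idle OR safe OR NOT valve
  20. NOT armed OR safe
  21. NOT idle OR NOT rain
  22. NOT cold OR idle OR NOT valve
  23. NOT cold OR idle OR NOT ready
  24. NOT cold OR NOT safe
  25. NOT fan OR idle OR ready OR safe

Unsatisfiable

Case cold = True:
  (NOT armed) forces armed = False.
  (safe) forces safe = True.
  Clause (NOT cold OR NOT safe) is falsified — contradiction.
Case cold = False:
  (cold OR valve) forces valve = True.
  (NOT safe OR NOT valve) forces safe = False.
  Clause (safe) is falsified — contradiction.
Both cases fail, so the formula is unsatisfiable.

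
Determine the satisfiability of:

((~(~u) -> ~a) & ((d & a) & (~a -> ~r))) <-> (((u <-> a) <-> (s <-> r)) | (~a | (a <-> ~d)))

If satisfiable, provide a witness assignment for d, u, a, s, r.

d = True; u = False; a = True; s = False; r = True

  ((~(~u) -> ~a) & ((d & a) & (~a -> ~r))) <-> (((u <-> a) <-> (s <-> r)) | (~a | (a <-> ~d))) = True
    (~(~u) -> ~a) & ((d & a) & (~a -> ~r)) = True
      ~(~u) -> ~a = True
        ~(~u) = False
          ~u = True
        ~a = False
      (d & a) & (~a -> ~r) = True
        d & a = True
        ~a -> ~r = True
          ~a = False
          ~r = False
    ((u <-> a) <-> (s <-> r)) | (~a | (a <-> ~d)) = True
      (u <-> a) <-> (s <-> r) = True
        u <-> a = False
        s <-> r = False
      ~a | (a <-> ~d) = False
        ~a = False
        a <-> ~d = False
          ~d = False
The formula evaluates to True.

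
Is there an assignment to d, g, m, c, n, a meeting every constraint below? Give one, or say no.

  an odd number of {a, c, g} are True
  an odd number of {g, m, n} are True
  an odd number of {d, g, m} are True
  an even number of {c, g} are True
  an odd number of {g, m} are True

d=F, g=T, m=F, c=T, n=F, a=T

{a, c, g}: 3 true → odd ✓
{g, m, n}: 1 true → odd ✓
{d, g, m}: 1 true → odd ✓
{c, g}: 2 true → even ✓
{g, m}: 1 true → odd ✓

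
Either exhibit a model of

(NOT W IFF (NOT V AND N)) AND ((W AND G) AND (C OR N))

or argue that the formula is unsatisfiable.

N = True, W = True, V = True, G = True, C = True

  NOT W IFF (NOT V AND N) = True
    NOT W = False
    NOT V AND N = False
      NOT V = False
  (W AND G) AND (C OR N) = True
    W AND G = True
    C OR N = True
Both conjuncts True, so the formula holds.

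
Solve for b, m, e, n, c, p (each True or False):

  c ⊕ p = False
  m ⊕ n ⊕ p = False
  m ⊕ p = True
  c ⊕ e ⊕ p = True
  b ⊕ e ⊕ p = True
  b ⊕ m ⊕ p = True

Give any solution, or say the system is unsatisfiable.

b=F; m=T; e=T; n=T; c=F; p=F

c ⊕ p = F ⊕ F = False ✓
m ⊕ n ⊕ p = T ⊕ T ⊕ F = False ✓
m ⊕ p = T ⊕ F = True ✓
c ⊕ e ⊕ p = F ⊕ T ⊕ F = True ✓
b ⊕ e ⊕ p = F ⊕ T ⊕ F = True ✓
b ⊕ m ⊕ p = F ⊕ T ⊕ F = True ✓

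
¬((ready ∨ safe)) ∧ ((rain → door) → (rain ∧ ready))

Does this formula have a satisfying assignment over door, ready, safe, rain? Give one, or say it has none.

door: False; ready: False; safe: False; rain: True

  ¬((ready ∨ safe)) = True
    ready ∨ safe = False
  (rain → door) → (rain ∧ ready) = True
    rain → door = False
    rain ∧ ready = False
Both conjuncts True, so the formula holds.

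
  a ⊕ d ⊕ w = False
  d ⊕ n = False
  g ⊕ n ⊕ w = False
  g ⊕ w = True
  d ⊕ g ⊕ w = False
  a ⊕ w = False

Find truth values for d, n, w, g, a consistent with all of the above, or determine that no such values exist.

Unsatisfiable

Adding constraints 1, 2, 3, 4, 6 mod 2: every variable appears an even number of times on the left, so the left side is 0.
But the right sides sum to 1 (mod 2). 0 ≠ 1 — the system is inconsistent.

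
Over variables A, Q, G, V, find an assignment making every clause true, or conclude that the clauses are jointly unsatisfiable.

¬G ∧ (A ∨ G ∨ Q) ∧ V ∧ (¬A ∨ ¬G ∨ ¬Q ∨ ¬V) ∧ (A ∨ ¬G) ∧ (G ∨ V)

A: True, Q: False, G: False, V: True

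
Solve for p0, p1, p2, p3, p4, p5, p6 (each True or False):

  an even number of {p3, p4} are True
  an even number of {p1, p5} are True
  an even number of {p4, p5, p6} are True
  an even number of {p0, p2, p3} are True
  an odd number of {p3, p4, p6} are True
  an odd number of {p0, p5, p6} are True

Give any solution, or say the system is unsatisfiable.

p0 = True, p1 = True, p2 = True, p3 = False, p4 = False, p5 = True, p6 = True

{p3, p4}: 0 true → even ✓
{p1, p5}: 2 true → even ✓
{p4, p5, p6}: 2 true → even ✓
{p0, p2, p3}: 2 true → even ✓
{p3, p4, p6}: 1 true → odd ✓
{p0, p5, p6}: 3 true → odd ✓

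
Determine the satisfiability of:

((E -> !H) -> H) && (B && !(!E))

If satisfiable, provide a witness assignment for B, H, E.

B=T, H=T, E=T

  (E -> !H) -> H = True
    E -> !H = False
      !H = False
  B && !(!E) = True
    !(!E) = True
      !E = False
Both conjuncts True, so the formula holds.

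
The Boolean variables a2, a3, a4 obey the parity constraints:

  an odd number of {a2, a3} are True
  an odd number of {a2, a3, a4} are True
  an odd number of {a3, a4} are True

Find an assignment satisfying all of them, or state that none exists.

a2: False, a3: True, a4: False

{a2, a3}: 1 true → odd ✓
{a2, a3, a4}: 1 true → odd ✓
{a3, a4}: 1 true → odd ✓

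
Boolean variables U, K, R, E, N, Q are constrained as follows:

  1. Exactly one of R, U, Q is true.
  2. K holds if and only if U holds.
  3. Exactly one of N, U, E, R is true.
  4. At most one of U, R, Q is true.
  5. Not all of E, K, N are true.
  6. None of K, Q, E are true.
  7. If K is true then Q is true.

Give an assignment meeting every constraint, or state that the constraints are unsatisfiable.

U: False, K: False, R: True, E: False, N: False, Q: False

  (1) {R, U, Q}: 1 true — exactly one ✓
  (2) K=F, U=F — same ✓
  (3) {N, U, E, R}: 1 true — exactly one ✓
  (4) {U, R, Q}: 1 true — at most one ✓
  (5) {E, K, N}: 0/3 true — not all ✓
  (6) {K, Q, E}: 0 true — none ✓
  (7) K=F ⇒ Q: vacuous ✓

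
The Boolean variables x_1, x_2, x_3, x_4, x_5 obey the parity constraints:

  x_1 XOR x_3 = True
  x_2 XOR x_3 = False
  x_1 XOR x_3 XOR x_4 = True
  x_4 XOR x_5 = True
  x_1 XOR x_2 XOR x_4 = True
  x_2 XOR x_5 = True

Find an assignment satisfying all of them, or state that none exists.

x_1=T, x_2=F, x_3=F, x_4=F, x_5=T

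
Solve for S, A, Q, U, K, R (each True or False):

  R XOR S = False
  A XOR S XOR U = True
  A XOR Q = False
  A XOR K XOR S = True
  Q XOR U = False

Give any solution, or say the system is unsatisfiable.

S: True; A: False; Q: False; U: False; K: False; R: True

R XOR S = T XOR T = False ✓
A XOR S XOR U = F XOR T XOR F = True ✓
A XOR Q = F XOR F = False ✓
A XOR K XOR S = F XOR F XOR T = True ✓
Q XOR U = F XOR F = False ✓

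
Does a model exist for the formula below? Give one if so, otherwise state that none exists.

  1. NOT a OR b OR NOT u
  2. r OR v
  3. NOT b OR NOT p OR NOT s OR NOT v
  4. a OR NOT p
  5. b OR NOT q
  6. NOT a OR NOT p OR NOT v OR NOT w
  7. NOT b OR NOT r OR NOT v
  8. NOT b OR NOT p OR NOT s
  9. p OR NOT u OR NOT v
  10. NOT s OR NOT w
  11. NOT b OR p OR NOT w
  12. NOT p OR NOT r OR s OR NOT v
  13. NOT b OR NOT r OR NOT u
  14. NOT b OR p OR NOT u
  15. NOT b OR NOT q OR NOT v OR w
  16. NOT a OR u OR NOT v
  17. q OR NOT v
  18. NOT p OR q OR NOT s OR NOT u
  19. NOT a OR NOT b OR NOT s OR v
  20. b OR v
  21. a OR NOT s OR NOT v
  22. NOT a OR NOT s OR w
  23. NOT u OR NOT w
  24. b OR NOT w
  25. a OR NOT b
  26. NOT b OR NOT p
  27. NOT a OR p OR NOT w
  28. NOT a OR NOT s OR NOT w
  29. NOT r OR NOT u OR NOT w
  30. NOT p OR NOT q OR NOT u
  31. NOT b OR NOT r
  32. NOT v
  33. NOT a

Unsatisfiable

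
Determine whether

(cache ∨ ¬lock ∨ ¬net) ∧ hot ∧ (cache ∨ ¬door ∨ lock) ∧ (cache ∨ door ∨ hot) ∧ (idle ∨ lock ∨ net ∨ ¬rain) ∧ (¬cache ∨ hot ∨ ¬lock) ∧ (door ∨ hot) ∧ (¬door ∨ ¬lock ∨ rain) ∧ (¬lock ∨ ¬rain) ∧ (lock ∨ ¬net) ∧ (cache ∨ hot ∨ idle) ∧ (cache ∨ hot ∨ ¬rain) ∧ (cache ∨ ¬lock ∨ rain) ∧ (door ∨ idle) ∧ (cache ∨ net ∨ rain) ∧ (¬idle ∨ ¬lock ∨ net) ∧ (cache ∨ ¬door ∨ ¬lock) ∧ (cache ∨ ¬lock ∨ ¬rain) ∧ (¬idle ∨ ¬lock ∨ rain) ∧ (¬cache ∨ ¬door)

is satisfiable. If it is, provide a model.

Unit clause (hot) forces hot = True.
Try lock = True:
  (¬lock ∨ ¬rain) forces rain = False.
  (¬door ∨ ¬lock ∨ rain) forces door = False.
  (cache ∨ ¬lock ∨ rain) forces cache = True.
  (door ∨ idle) forces idle = True.
  clause (¬idle ∨ ¬lock ∨ rain) is falsified — backtrack.
So lock = False.
  then (lock ∨ ¬net) forces net = False.
Set idle = True.
Set cache = False.
  then (cache ∨ ¬door ∨ lock) forces door = False.
  then (cache ∨ net ∨ rain) forces rain = True.
All clauses satisfied.

lock = False; idle = True; cache = False; hot = True; net = False; door = False; rain = True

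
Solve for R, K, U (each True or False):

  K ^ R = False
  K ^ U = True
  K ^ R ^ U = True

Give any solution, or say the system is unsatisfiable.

R = False; K = False; U = True

K ^ R = F ^ F = False ✓
K ^ U = F ^ T = True ✓
K ^ R ^ U = F ^ F ^ T = True ✓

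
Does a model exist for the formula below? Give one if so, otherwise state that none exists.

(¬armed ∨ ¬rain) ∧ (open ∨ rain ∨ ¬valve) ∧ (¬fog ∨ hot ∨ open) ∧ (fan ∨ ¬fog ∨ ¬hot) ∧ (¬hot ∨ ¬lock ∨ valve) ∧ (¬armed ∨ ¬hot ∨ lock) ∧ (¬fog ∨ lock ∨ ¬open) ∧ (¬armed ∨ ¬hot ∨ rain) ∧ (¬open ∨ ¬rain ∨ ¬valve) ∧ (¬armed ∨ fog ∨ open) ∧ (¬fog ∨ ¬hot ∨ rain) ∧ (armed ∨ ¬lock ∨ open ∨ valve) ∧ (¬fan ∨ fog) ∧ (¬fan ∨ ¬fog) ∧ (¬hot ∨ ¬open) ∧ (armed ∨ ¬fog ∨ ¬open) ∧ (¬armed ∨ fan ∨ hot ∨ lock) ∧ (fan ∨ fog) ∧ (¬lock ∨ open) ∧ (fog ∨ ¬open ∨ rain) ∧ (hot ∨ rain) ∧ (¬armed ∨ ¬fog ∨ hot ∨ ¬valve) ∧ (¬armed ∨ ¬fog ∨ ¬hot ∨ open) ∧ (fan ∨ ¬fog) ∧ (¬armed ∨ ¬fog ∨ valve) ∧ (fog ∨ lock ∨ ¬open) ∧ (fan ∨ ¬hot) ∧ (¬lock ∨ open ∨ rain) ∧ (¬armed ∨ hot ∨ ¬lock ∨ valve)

Case fog = True:
  (¬fan ∨ ¬fog) forces fan = False.
  Clause (fan ∨ ¬fog) is falsified — contradiction.
Case fog = False:
  (¬fan ∨ fog) forces fan = False.
  Clause (fan ∨ fog) is falsified — contradiction.
Both cases fail, so the formula is unsatisfiable.

Unsatisfiable — no assignment works.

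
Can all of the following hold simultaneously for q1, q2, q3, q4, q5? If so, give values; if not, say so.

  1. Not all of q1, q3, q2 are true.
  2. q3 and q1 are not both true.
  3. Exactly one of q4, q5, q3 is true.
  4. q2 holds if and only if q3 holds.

q1 = True; q2 = False; q3 = False; q4 = True; q5 = False

  (1) {q1, q3, q2}: 1/3 true — not all ✓
  (2) q3=F, q1=T — not both ✓
  (3) {q4, q5, q3}: 1 true — exactly one ✓
  (4) q2=F, q3=F — same ✓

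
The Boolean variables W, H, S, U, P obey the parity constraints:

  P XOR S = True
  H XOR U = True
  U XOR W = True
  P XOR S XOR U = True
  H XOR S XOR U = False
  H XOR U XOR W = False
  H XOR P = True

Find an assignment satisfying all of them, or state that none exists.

W = True, H = True, S = True, U = False, P = False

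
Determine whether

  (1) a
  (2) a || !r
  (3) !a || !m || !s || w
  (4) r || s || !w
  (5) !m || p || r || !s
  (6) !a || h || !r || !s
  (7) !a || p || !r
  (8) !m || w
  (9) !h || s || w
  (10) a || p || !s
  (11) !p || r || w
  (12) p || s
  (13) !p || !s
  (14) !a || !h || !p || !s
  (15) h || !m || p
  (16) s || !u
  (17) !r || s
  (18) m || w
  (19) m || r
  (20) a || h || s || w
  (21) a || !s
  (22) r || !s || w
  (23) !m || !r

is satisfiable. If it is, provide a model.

No satisfying assignment exists.

Case r = True:
  (a) forces a = True.
  (!a || p || !r) forces p = True.
  (!p || !s) forces s = False.
  Clause (!r || s) is falsified — contradiction.
Case r = False:
  (a) forces a = True.
  (m || r) forces m = True.
  (!m || w) forces w = True.
  (r || s || !w) forces s = True.
  (!m || p || r || !s) forces p = True.
  Clause (!p || !s) is falsified — contradiction.
Both cases fail, so the formula is unsatisfiable.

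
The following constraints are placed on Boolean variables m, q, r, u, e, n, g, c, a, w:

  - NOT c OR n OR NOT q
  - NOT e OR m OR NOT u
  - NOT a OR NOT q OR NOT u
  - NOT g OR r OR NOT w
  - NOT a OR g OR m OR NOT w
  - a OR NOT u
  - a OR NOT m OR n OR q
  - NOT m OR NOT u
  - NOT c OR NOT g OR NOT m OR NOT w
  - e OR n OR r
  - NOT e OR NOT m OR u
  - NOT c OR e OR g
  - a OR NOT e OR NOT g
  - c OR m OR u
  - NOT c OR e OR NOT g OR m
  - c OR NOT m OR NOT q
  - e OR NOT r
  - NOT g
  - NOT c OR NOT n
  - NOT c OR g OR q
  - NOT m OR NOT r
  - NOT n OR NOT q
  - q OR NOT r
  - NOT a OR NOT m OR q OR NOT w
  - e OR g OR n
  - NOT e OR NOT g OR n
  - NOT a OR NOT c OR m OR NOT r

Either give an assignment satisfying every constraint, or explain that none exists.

Unit clause (NOT g) forces g = False.
Set m = False.
Try q = True:
  (NOT n OR NOT q) forces n = False.
  (NOT c OR n OR NOT q) forces c = False.
  (c OR m OR u) forces u = True.
  (NOT e OR m OR NOT u) forces e = False.
  clause (e OR g OR n) is falsified — backtrack.
So q = False.
  then (NOT c OR g OR q) forces c = False.
  then (q OR NOT r) forces r = False.
  then (c OR m OR u) forces u = True.
  then (NOT e OR m OR NOT u) forces e = False.
  then (a OR NOT u) forces a = True.
  then (e OR n OR r) forces n = True.
  then (NOT a OR g OR m OR NOT w) forces w = False.
All clauses satisfied.

m: False, q: False, r: False, u: True, e: False, n: True, g: False, c: False, a: True, w: False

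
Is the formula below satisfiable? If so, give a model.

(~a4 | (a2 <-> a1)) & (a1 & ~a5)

a1 = True, a2 = True, a4 = False, a5 = False

  ~a4 | (a2 <-> a1) = True
    ~a4 = True
    a2 <-> a1 = True
  a1 & ~a5 = True
    ~a5 = True
Both conjuncts True, so the formula holds.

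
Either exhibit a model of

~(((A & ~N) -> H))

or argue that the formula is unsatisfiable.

N=F, H=F, A=T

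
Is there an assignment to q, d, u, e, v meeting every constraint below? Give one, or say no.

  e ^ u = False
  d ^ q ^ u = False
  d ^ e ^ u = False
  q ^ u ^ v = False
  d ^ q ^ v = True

q=T, d=F, u=T, e=T, v=F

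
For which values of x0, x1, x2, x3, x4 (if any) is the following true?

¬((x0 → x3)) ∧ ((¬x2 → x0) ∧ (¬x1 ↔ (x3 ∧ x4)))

x0 = True, x1 = True, x2 = False, x3 = False, x4 = False

  ¬((x0 → x3)) = True
    x0 → x3 = False
  (¬x2 → x0) ∧ (¬x1 ↔ (x3 ∧ x4)) = True
    ¬x2 → x0 = True
      ¬x2 = True
    ¬x1 ↔ (x3 ∧ x4) = True
      ¬x1 = False
      x3 ∧ x4 = False
Both conjuncts True, so the formula holds.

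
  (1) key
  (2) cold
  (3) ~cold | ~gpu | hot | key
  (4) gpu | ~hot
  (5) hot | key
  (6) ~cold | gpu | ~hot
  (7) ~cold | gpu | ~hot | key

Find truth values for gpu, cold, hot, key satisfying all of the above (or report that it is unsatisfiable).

Unit clause (key) forces key = True.
Unit clause (cold) forces cold = True.
Set gpu = True.
Set hot = True.
Check each clause:
  (key): key holds.
  (cold): cold holds.
  (~cold | ~gpu | hot | key): hot holds.
  (gpu | ~hot): gpu holds.
  (hot | key): hot holds.
  (~cold | gpu | ~hot): gpu holds.
  (~cold | gpu | ~hot | key): gpu holds.
All clauses satisfied.

gpu=T; cold=T; hot=T; key=T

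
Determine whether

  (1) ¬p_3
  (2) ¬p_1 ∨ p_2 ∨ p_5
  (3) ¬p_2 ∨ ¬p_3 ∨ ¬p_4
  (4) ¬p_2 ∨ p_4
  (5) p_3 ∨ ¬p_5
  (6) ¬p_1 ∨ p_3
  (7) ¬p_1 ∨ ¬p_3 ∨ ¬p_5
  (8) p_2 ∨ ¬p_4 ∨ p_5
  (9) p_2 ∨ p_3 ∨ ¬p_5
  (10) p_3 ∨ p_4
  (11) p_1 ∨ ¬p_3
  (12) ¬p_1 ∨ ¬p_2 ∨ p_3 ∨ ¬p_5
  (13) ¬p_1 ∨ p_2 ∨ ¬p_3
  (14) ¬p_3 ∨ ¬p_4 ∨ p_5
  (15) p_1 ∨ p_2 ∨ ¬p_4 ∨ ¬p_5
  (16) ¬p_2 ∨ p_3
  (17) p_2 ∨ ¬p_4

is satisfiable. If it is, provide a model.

Case p_3 = True:
  Clause (¬p_3) is falsified — contradiction.
Case p_3 = False:
  (p_3 ∨ ¬p_5) forces p_5 = False.
  (¬p_1 ∨ p_3) forces p_1 = False.
  (p_3 ∨ p_4) forces p_4 = True.
  (p_2 ∨ ¬p_4 ∨ p_5) forces p_2 = True.
  Clause (¬p_2 ∨ p_3) is falsified — contradiction.
Both cases fail, so the formula is unsatisfiable.

No satisfying assignment exists.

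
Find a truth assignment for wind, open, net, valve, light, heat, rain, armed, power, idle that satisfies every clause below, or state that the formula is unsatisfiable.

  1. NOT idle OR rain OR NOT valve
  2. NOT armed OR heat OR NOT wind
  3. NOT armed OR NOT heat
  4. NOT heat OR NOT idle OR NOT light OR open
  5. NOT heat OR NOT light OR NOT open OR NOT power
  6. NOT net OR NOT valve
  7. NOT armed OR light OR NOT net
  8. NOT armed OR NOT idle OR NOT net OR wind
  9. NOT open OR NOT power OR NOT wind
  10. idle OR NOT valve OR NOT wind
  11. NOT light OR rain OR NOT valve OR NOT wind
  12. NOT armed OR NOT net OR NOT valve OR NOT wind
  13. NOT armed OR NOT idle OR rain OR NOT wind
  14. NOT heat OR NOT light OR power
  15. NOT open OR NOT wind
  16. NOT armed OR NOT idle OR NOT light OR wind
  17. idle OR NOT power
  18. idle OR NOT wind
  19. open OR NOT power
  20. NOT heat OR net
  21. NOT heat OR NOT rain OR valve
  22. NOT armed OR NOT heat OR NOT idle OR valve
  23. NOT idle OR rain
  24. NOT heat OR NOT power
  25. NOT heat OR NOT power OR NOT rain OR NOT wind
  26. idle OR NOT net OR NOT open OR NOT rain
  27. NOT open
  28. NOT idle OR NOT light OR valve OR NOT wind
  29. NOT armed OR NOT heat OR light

wind = False, open = False, net = False, valve = False, light = True, heat = False, rain = True, armed = False, power = False, idle = False

Unit clause (NOT open) forces open = False.
In (open OR NOT power) only NOT power is left, so power = False.
Set wind = False.
Set net = False.
  then (NOT heat OR net) forces heat = False.
Set valve = False.
Set light = True.
Set rain = True.
Set armed = False.
Set idle = False.
All clauses satisfied.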